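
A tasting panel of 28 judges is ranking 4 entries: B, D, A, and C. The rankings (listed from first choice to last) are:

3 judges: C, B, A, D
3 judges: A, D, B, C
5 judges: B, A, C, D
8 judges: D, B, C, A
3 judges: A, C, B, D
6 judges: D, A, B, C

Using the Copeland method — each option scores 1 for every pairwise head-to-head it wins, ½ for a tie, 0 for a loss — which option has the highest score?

D

B: beats A and C; loses to D → score 2.
D: beats B and C; ties A → score 2.5.
A: beats C; ties D; loses to B → score 1.5.
C: loses to B, D, and A → score 0.
D has the best pairwise record.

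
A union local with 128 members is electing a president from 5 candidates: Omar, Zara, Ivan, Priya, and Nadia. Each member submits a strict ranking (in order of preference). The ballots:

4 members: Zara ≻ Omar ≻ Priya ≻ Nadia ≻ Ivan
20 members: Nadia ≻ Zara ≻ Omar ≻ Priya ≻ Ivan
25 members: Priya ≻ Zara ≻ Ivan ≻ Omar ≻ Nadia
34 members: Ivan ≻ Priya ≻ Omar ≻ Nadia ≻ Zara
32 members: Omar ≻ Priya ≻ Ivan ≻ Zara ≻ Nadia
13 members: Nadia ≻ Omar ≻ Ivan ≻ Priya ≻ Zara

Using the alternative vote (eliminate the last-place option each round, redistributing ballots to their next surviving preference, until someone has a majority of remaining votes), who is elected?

Omar

Round 1: Omar 32, Zara 4, Ivan 34, Priya 25, Nadia 33. Eliminate Zara.
Round 2: Omar 36, Ivan 34, Priya 25, Nadia 33. Eliminate Priya.
Round 3: Omar 36, Ivan 59, Nadia 33. Eliminate Nadia.
Round 4: Omar 69, Ivan 59. Omar has a majority.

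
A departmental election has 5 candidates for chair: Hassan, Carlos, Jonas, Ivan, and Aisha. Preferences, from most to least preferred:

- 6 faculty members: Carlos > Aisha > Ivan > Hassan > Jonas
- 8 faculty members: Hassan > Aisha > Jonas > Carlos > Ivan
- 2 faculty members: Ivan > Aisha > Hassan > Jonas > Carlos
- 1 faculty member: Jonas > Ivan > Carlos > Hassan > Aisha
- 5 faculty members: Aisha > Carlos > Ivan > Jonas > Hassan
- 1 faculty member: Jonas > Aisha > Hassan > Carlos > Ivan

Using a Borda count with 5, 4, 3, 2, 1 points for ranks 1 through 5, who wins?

Aisha

Hassan: 6·2 + 8·5 + 2·3 + 1·2 + 5·1 + 1·3 = 68
Carlos: 6·5 + 8·2 + 2·1 + 1·3 + 5·4 + 1·2 = 73
Jonas: 6·1 + 8·3 + 2·2 + 1·5 + 5·2 + 1·5 = 54
Ivan: 6·3 + 8·1 + 2·5 + 1·4 + 5·3 + 1·1 = 56
Aisha: 6·4 + 8·4 + 2·4 + 1·1 + 5·5 + 1·4 = 94
Aisha has the highest Borda score (94).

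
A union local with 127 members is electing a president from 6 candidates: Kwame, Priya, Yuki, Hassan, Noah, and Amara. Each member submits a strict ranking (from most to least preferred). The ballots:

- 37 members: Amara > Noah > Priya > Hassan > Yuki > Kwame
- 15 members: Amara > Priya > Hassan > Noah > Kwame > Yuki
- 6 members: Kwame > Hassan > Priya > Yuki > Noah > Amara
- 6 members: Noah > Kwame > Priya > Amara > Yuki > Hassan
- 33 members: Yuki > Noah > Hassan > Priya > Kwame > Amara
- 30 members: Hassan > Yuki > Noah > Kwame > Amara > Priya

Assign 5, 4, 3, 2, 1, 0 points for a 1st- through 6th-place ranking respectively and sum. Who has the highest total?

Kwame: 37·0 + 15·1 + 6·5 + 6·4 + 33·1 + 30·2 = 162
Priya: 37·3 + 15·4 + 6·3 + 6·3 + 33·2 + 30·0 = 273
Yuki: 37·1 + 15·0 + 6·2 + 6·1 + 33·5 + 30·4 = 340
Hassan: 37·2 + 15·3 + 6·4 + 6·0 + 33·3 + 30·5 = 392
Noah: 37·4 + 15·2 + 6·1 + 6·5 + 33·4 + 30·3 = 436
Amara: 37·5 + 15·5 + 6·0 + 6·2 + 33·0 + 30·1 = 302
Noah has the highest Borda score (436).

Noah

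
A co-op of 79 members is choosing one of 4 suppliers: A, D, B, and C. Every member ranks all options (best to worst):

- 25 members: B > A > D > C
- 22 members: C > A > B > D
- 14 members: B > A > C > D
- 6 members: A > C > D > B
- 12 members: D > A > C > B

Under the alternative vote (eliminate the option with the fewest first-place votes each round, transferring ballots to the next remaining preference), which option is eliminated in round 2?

D

Round 1: A 6, D 12, B 39, C 22. Eliminate A.
Round 2: D 12, B 39, C 28. Eliminate D.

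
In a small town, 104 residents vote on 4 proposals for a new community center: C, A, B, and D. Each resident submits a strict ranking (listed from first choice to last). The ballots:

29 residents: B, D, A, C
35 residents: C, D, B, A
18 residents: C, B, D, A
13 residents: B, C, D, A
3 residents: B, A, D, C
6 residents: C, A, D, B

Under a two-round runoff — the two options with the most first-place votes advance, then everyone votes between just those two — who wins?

C

Round 1 first-place votes: C 59, A 0, B 45, D 0.
C and B advance.
Runoff: C is preferred to B by 59 voters; B by 45.
C wins the runoff.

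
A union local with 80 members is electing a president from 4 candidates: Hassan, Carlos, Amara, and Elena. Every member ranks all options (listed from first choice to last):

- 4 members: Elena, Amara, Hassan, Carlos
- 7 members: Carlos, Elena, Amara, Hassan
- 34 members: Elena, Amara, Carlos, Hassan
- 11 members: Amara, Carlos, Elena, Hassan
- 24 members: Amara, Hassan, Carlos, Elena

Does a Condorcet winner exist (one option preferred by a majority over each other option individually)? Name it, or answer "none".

none

Checking pairwise contests:
Carlos beats Hassan 52–28.
Amara beats Carlos 73–7.
Elena beats Amara 45–35.
Carlos beats Elena 42–38.
Every option loses at least one head-to-head, so there is no Condorcet winner.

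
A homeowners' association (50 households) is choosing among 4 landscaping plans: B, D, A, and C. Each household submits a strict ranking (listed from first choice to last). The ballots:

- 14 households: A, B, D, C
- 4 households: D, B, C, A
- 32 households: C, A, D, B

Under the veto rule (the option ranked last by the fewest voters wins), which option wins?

D

Last-place votes: B 32, D 0, A 4, C 14.
D is ranked last by the fewest voters, so D wins.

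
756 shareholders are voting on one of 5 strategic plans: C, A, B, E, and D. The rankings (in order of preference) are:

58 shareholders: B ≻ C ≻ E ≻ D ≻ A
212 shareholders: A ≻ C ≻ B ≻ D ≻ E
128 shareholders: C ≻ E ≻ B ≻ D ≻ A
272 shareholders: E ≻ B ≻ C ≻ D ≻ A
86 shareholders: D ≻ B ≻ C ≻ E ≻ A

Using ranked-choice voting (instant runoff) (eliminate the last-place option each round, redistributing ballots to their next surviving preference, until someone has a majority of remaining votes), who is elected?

Round 1: C 128, A 212, B 58, E 272, D 86. Eliminate B.
Round 2: C 186, A 212, E 272, D 86. Eliminate D.
Round 3: C 272, A 212, E 272. Eliminate A.
Round 4: C 484, E 272. C has a majority.

C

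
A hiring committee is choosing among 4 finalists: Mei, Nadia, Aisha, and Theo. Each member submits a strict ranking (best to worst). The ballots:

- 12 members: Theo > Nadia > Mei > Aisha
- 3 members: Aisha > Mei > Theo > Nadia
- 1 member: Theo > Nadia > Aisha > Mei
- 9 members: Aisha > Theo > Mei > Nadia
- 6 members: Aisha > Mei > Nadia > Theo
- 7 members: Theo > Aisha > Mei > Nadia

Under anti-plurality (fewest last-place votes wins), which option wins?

Last-place votes: Mei 1, Nadia 19, Aisha 12, Theo 6.
Mei is ranked last by the fewest voters, so Mei wins.

Mei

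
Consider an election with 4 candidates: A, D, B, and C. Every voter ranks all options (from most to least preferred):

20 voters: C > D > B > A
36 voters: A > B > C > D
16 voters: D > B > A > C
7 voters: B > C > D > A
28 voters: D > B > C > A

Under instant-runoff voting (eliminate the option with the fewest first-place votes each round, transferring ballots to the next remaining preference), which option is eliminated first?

Round 1: A 36, D 44, B 7, C 20. Eliminate B.

B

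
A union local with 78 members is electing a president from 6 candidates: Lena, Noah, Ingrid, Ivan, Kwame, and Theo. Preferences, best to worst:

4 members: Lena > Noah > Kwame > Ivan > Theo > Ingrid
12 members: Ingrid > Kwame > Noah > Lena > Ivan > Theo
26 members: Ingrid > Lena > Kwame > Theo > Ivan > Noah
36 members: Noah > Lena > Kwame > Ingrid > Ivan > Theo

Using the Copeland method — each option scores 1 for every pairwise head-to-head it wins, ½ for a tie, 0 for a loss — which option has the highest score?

Noah

Lena: beats Ingrid, Ivan, Kwame, and Theo; loses to Noah → score 4.
Noah: beats Lena, Ingrid, Ivan, Kwame, and Theo → score 5.
Ingrid: beats Ivan and Theo; loses to Lena, Noah, and Kwame → score 2.
Ivan: beats Theo; loses to Lena, Noah, Ingrid, and Kwame → score 1.
Kwame: beats Ingrid, Ivan, and Theo; loses to Lena and Noah → score 3.
Theo: loses to Lena, Noah, Ingrid, Ivan, and Kwame → score 0.
Noah has the best pairwise record.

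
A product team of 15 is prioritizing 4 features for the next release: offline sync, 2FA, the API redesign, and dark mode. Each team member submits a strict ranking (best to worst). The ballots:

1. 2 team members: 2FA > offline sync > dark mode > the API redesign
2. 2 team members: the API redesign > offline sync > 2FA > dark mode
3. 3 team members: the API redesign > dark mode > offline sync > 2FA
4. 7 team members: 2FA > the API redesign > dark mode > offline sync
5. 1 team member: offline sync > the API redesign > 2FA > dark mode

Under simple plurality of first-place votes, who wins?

First-place votes: offline sync 1, 2FA 9, the API redesign 5, dark mode 0.
2FA has the most first-place votes.

2FA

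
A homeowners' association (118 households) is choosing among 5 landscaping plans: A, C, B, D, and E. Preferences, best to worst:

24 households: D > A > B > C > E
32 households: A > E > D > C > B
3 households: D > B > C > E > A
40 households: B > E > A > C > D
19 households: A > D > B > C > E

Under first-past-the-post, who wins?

First-place votes: A 51, C 0, B 40, D 27, E 0.
A has the most first-place votes.

A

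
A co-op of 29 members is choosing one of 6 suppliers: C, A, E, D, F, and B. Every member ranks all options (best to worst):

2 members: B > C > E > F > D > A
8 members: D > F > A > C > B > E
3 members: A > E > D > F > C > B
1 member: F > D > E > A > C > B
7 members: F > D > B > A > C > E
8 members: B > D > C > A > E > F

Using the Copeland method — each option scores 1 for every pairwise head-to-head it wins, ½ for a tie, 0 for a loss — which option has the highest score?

D

C: beats E; loses to A, D, F, and B → score 1.
A: beats C and E; loses to D, F, and B → score 2.
E: loses to C, A, D, F, and B → score 0.
D: beats C, A, E, F, and B → score 5.
F: beats C, A, E, and B; loses to D → score 4.
B: beats C, A, and E; loses to D and F → score 3.
D has the best pairwise record.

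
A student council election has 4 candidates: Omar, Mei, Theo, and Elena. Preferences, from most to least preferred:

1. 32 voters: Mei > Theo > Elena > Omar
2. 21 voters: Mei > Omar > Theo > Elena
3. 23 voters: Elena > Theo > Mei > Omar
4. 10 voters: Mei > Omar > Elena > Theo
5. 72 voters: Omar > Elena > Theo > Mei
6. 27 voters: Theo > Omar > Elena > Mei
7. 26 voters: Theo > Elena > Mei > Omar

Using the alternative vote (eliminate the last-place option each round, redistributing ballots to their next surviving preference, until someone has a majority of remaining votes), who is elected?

Theo

Round 1: Omar 72, Mei 63, Theo 53, Elena 23. Eliminate Elena.
Round 2: Omar 72, Mei 63, Theo 76. Eliminate Mei.
Round 3: Omar 103, Theo 108. Theo has a majority.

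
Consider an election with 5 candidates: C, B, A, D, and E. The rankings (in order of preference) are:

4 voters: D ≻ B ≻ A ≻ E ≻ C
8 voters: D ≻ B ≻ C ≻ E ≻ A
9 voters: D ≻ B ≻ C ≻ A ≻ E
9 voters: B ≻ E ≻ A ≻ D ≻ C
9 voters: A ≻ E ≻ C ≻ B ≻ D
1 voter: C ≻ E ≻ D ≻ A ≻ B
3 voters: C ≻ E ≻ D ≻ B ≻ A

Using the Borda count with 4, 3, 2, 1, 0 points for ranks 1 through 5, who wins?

C: 4·0 + 8·2 + 9·2 + 9·0 + 9·2 + 1·4 + 3·4 = 68
B: 4·3 + 8·3 + 9·3 + 9·4 + 9·1 + 1·0 + 3·1 = 111
A: 4·2 + 8·0 + 9·1 + 9·2 + 9·4 + 1·1 + 3·0 = 72
D: 4·4 + 8·4 + 9·4 + 9·1 + 9·0 + 1·2 + 3·2 = 101
E: 4·1 + 8·1 + 9·0 + 9·3 + 9·3 + 1·3 + 3·3 = 78
B has the highest Borda score (111).

B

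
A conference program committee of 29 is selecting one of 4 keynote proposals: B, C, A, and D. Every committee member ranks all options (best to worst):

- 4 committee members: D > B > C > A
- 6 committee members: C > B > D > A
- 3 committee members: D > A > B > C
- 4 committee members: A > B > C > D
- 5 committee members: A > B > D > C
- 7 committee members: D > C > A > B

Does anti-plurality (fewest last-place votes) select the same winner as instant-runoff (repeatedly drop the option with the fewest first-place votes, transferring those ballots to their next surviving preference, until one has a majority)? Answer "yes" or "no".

Anti-plurality — last-place votes: B 7, C 8, A 10, D 4. Winner: D.
Instant-runoff — R1 B 0, C 6, A 9, D 14 (B out); R2 C 6, A 9, D 14 (C out); R3 A 9, D 20 (D winner). Winner: D.
The two methods agree.

yes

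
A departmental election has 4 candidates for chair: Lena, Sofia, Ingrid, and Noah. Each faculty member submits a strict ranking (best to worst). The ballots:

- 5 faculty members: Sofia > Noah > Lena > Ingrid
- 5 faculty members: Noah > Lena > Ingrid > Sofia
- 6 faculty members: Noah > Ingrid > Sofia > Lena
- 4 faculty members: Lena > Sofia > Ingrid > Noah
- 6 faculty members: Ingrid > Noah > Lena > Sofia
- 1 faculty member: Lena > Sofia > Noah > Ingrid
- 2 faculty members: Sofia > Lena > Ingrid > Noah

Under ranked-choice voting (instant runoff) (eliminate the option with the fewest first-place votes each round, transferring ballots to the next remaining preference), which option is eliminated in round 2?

Round 1: Lena 5, Sofia 7, Ingrid 6, Noah 11. Eliminate Lena.
Round 2: Sofia 12, Ingrid 6, Noah 11. Eliminate Ingrid.

Ingrid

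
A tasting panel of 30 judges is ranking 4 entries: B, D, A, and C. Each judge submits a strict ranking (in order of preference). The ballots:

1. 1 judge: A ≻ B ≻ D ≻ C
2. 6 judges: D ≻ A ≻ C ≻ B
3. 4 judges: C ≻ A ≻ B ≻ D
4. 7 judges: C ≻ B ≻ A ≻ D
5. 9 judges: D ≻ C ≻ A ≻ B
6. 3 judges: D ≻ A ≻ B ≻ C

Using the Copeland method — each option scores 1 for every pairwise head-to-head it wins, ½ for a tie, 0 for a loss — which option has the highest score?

D

B: loses to D, A, and C → score 0.
D: beats B, A, and C → score 3.
A: beats B; loses to D and C → score 1.
C: beats B and A; loses to D → score 2.
D has the best pairwise record.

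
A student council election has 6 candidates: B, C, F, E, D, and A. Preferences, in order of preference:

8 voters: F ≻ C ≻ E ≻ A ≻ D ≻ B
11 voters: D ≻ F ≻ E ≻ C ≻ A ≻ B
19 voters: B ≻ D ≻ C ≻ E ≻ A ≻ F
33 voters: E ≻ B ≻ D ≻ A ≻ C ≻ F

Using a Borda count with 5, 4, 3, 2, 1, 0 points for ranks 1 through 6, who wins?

E

B: 8·0 + 11·0 + 19·5 + 33·4 = 227
C: 8·4 + 11·2 + 19·3 + 33·1 = 144
F: 8·5 + 11·4 + 19·0 + 33·0 = 84
E: 8·3 + 11·3 + 19·2 + 33·5 = 260
D: 8·1 + 11·5 + 19·4 + 33·3 = 238
A: 8·2 + 11·1 + 19·1 + 33·2 = 112
E has the highest Borda score (260).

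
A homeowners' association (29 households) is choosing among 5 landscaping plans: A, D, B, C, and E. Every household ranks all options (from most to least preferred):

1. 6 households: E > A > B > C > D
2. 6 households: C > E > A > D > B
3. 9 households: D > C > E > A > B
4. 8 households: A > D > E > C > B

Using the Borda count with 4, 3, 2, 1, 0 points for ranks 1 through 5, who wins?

E

A: 6·3 + 6·2 + 9·1 + 8·4 = 71
D: 6·0 + 6·1 + 9·4 + 8·3 = 66
B: 6·2 + 6·0 + 9·0 + 8·0 = 12
C: 6·1 + 6·4 + 9·3 + 8·1 = 65
E: 6·4 + 6·3 + 9·2 + 8·2 = 76
E has the highest Borda score (76).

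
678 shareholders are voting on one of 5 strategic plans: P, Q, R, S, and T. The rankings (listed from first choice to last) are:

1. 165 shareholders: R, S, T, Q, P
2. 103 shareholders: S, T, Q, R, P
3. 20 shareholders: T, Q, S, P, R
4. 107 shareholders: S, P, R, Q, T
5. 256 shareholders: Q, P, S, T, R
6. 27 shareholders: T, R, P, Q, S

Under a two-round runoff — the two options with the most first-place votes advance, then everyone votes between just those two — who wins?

S

Round 1 first-place votes: P 0, Q 256, R 165, S 210, T 47.
Q and S advance.
Runoff: Q is preferred to S by 303 voters; S by 375.
S wins the runoff.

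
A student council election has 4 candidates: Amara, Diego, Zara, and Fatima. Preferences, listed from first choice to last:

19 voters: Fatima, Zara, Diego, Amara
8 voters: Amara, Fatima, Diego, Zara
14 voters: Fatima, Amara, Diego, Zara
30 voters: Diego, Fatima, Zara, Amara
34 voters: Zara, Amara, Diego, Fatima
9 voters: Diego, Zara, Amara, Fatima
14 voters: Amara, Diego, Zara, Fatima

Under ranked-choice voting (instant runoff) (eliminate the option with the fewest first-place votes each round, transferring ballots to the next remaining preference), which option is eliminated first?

Amara

Round 1: Amara 22, Diego 39, Zara 34, Fatima 33. Eliminate Amara.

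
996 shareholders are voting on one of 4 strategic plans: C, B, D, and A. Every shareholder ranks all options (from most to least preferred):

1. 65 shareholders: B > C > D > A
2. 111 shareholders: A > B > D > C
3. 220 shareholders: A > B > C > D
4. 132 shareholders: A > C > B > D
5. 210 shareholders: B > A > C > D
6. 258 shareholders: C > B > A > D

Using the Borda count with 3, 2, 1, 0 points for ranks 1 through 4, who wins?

B

C: 65·2 + 111·0 + 220·1 + 132·2 + 210·1 + 258·3 = 1598
B: 65·3 + 111·2 + 220·2 + 132·1 + 210·3 + 258·2 = 2135
D: 65·1 + 111·1 + 220·0 + 132·0 + 210·0 + 258·0 = 176
A: 65·0 + 111·3 + 220·3 + 132·3 + 210·2 + 258·1 = 2067
B has the highest Borda score (2135).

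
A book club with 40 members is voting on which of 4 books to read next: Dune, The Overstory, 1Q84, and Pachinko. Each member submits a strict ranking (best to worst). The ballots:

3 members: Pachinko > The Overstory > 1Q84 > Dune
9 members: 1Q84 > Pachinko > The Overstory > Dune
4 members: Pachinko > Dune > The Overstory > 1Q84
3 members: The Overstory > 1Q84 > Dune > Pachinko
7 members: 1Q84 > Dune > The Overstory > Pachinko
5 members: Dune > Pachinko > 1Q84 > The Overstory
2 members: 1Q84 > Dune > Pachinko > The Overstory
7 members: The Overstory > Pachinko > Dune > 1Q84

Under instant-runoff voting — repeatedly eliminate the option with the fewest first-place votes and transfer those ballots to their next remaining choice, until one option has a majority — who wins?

Round 1: Dune 5, The Overstory 10, 1Q84 18, Pachinko 7. Eliminate Dune.
Round 2: The Overstory 10, 1Q84 18, Pachinko 12. Eliminate The Overstory.
Round 3: 1Q84 21, Pachinko 19. 1Q84 has a majority.

1Q84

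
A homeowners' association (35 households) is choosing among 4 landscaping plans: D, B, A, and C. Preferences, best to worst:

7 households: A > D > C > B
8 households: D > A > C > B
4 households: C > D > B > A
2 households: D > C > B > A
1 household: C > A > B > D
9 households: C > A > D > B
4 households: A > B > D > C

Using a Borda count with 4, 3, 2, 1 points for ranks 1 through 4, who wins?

D: 7·3 + 8·4 + 4·3 + 2·4 + 1·1 + 9·2 + 4·2 = 100
B: 7·1 + 8·1 + 4·2 + 2·2 + 1·2 + 9·1 + 4·3 = 50
A: 7·4 + 8·3 + 4·1 + 2·1 + 1·3 + 9·3 + 4·4 = 104
C: 7·2 + 8·2 + 4·4 + 2·3 + 1·4 + 9·4 + 4·1 = 96
A has the highest Borda score (104).

A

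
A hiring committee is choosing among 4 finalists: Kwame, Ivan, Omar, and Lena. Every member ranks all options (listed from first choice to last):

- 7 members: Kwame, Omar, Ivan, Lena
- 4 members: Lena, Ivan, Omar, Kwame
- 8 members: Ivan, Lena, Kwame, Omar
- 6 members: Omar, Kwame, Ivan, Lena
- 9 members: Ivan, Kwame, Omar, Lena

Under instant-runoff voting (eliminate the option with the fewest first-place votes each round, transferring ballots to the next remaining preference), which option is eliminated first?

Lena

Round 1: Kwame 7, Ivan 17, Omar 6, Lena 4. Eliminate Lena.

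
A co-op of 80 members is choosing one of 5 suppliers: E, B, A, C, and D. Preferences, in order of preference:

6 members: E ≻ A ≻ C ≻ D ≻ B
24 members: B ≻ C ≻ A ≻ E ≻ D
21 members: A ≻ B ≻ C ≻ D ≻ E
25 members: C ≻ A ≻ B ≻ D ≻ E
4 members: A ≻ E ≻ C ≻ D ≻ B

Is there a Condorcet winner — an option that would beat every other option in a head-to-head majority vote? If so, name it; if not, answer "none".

Checking pairwise contests:
B beats E 70–10.
A beats B 56–24.
C beats A 49–31.
B beats C 45–35.
B beats D 70–10.
Every option loses at least one head-to-head, so there is no Condorcet winner.

none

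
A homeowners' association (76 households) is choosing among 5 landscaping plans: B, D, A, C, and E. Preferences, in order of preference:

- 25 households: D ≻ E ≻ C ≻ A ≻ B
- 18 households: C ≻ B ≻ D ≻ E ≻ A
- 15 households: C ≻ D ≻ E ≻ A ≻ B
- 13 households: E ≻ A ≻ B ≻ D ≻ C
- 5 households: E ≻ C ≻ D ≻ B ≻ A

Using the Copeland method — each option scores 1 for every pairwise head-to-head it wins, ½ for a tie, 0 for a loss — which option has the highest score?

B: loses to D, A, C, and E → score 0.
D: beats B, A, and E; ties C → score 3.5.
A: beats B; loses to D, C, and E → score 1.
C: beats B and A; ties D; loses to E → score 2.5.
E: beats B, A, and C; loses to D → score 3.
D has the best pairwise record.

D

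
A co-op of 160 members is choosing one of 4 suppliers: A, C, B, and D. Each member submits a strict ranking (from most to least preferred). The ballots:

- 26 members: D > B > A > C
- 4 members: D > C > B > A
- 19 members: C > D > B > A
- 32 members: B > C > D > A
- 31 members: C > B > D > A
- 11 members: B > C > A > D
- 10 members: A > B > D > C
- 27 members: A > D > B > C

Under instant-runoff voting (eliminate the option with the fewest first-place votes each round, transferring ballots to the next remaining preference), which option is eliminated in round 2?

A

Round 1: A 37, C 50, B 43, D 30. Eliminate D.
Round 2: A 37, C 54, B 69. Eliminate A.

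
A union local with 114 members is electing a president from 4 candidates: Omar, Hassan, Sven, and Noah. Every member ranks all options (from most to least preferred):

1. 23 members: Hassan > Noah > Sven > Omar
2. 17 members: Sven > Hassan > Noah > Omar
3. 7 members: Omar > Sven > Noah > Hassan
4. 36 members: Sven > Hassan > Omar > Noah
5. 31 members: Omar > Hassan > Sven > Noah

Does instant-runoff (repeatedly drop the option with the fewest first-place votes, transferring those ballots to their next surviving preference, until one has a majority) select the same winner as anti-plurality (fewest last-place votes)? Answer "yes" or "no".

yes

Instant-runoff — R1 Omar 38, Hassan 23, Sven 53, Noah 0 (Noah out); R2 Omar 38, Hassan 23, Sven 53 (Hassan out); R3 Omar 38, Sven 76 (Sven winner). Winner: Sven.
Anti-plurality — last-place votes: Omar 40, Hassan 7, Sven 0, Noah 67. Winner: Sven.
The two methods agree.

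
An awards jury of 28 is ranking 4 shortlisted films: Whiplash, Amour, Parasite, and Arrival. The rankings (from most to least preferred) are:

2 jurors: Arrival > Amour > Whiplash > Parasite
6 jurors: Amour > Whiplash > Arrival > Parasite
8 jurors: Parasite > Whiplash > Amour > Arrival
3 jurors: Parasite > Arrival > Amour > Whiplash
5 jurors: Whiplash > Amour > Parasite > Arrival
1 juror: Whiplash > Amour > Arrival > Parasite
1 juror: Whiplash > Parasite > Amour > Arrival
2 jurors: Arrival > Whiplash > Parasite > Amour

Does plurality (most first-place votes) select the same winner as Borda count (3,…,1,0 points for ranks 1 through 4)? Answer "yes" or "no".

Plurality — first-place votes: Whiplash 7, Amour 6, Parasite 11, Arrival 4. Winner: Parasite.
Borda — scores: Whiplash 55, Amour 46, Parasite 42, Arrival 25. Winner: Whiplash.
The two methods disagree.

no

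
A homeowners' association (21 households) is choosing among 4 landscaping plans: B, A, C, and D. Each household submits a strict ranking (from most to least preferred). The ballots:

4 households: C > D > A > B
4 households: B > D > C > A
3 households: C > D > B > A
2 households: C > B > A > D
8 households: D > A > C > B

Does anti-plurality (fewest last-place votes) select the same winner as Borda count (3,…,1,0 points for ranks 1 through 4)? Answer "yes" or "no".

no

Anti-plurality — last-place votes: B 12, A 7, C 0, D 2. Winner: C.
Borda — scores: B 19, A 22, C 39, D 46. Winner: D.
The two methods disagree.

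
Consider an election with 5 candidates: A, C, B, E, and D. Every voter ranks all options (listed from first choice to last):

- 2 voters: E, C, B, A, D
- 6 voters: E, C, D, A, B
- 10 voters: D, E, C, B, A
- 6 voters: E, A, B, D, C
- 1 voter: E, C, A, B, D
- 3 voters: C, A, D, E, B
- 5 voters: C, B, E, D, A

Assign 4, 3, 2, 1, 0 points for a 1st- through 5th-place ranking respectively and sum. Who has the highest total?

A: 2·1 + 6·1 + 10·0 + 6·3 + 1·2 + 3·3 + 5·0 = 37
C: 2·3 + 6·3 + 10·2 + 6·0 + 1·3 + 3·4 + 5·4 = 79
B: 2·2 + 6·0 + 10·1 + 6·2 + 1·1 + 3·0 + 5·3 = 42
E: 2·4 + 6·4 + 10·3 + 6·4 + 1·4 + 3·1 + 5·2 = 103
D: 2·0 + 6·2 + 10·4 + 6·1 + 1·0 + 3·2 + 5·1 = 69
E has the highest Borda score (103).

E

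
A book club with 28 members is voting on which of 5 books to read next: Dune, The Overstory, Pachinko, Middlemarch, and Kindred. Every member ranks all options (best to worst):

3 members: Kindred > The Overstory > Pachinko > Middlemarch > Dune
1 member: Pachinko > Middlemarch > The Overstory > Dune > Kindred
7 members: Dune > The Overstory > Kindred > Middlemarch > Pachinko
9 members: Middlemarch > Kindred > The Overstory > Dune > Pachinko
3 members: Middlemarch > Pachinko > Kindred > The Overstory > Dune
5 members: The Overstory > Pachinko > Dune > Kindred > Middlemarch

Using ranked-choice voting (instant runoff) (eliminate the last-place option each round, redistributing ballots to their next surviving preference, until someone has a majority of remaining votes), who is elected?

The Overstory

Round 1: Dune 7, The Overstory 5, Pachinko 1, Middlemarch 12, Kindred 3. Eliminate Pachinko.
Round 2: Dune 7, The Overstory 5, Middlemarch 13, Kindred 3. Eliminate Kindred.
Round 3: Dune 7, The Overstory 8, Middlemarch 13. Eliminate Dune.
Round 4: The Overstory 15, Middlemarch 13. The Overstory has a majority.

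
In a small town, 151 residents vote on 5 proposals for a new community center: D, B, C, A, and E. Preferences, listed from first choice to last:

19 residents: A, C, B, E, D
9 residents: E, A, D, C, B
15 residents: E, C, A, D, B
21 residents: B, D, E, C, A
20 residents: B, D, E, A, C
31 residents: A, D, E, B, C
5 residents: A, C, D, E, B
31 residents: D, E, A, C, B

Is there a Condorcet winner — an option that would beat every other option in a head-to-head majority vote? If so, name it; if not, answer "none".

Checking pairwise contests:
A beats D 79–72.
D beats B 91–60.
D beats C 112–39.
E beats A 96–55.
D beats E 108–43.
Every option loses at least one head-to-head, so there is no Condorcet winner.

none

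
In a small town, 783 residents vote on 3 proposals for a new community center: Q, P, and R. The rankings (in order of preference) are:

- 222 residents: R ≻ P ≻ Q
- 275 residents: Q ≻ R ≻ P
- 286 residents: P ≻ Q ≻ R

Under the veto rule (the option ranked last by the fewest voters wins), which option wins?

Q

Last-place votes: Q 222, P 275, R 286.
Q is ranked last by the fewest voters, so Q wins.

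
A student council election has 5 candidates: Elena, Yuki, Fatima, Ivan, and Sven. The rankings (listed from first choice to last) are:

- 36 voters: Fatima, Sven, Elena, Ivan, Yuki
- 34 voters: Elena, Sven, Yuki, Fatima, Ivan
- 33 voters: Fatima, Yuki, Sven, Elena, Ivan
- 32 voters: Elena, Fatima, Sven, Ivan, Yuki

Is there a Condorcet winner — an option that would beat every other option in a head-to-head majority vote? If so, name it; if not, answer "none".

Fatima

Fatima vs Elena: 69–66 for Fatima.
Fatima vs Yuki: 101–34 for Fatima.
Fatima vs Ivan: 135–0 for Fatima.
Fatima vs Sven: 101–34 for Fatima.
Fatima beats every other option head-to-head.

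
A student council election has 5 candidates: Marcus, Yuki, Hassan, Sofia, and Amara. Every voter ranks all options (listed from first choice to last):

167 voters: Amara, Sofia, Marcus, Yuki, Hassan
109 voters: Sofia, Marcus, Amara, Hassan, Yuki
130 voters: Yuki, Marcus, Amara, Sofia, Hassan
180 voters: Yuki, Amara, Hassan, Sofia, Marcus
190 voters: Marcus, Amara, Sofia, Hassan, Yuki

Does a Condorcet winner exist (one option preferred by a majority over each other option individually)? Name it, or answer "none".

Checking pairwise contests:
Sofia beats Marcus 456–320.
Marcus beats Yuki 466–310.
Marcus beats Hassan 596–180.
Amara beats Sofia 667–109.
Marcus beats Amara 429–347.
Every option loses at least one head-to-head, so there is no Condorcet winner.

none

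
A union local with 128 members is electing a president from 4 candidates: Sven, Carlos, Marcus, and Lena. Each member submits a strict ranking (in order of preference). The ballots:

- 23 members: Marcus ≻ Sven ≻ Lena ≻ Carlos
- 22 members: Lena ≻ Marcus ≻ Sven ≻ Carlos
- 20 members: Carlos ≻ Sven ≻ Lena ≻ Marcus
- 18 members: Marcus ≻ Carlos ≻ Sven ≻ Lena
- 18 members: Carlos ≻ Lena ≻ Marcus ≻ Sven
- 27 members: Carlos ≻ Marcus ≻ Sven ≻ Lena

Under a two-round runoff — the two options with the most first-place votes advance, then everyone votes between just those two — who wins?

Carlos

Round 1 first-place votes: Sven 0, Carlos 65, Marcus 41, Lena 22.
Carlos and Marcus advance.
Runoff: Carlos is preferred to Marcus by 65 voters; Marcus by 63.
Carlos wins the runoff.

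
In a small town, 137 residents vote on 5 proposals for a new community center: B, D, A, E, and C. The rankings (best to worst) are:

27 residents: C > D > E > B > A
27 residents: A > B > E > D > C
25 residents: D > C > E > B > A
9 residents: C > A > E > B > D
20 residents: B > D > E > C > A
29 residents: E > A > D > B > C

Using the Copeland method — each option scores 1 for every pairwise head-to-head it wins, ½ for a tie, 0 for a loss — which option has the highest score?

B: beats A and C; loses to D and E → score 2.
D: beats B, A, E, and C → score 4.
A: loses to B, D, E, and C → score 0.
E: beats B, A, and C; loses to D → score 3.
C: beats A; loses to B, D, and E → score 1.
D has the best pairwise record.

D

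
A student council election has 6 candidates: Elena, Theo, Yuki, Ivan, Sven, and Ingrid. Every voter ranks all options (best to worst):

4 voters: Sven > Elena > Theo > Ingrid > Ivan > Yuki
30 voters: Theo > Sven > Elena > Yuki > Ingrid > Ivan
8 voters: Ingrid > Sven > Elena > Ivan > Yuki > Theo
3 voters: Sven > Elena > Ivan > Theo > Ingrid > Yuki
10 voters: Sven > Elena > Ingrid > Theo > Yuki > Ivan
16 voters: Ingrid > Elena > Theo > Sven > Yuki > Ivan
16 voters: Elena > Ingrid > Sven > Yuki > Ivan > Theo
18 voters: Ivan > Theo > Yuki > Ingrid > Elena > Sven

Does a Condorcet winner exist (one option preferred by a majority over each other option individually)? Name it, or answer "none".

Checking pairwise contests:
Sven beats Elena 55–50.
Elena beats Theo 57–48.
Elena beats Yuki 87–18.
Elena beats Ivan 87–18.
Theo beats Sven 64–41.
Elena beats Ingrid 63–42.
Every option loses at least one head-to-head, so there is no Condorcet winner.

none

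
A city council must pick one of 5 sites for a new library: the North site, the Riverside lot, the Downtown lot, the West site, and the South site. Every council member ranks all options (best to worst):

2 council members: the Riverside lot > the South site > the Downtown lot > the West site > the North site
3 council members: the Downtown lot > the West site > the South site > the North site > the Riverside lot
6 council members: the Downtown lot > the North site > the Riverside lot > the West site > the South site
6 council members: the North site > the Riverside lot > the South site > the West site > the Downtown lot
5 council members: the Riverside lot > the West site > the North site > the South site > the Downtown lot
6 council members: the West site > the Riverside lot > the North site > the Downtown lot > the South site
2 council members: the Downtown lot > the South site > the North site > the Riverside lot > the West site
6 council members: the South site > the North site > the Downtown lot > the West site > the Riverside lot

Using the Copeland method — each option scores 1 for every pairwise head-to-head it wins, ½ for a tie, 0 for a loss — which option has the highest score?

the North site

the North site: beats the Riverside lot, the Downtown lot, the West site, and the South site → score 4.
the Riverside lot: beats the Downtown lot, the West site, and the South site; loses to the North site → score 3.
the Downtown lot: beats the West site; loses to the North site, the Riverside lot, and the South site → score 1.
the West site: beats the South site; loses to the North site, the Riverside lot, and the Downtown lot → score 1.
the South site: beats the Downtown lot; loses to the North site, the Riverside lot, and the West site → score 1.
the North site has the best pairwise record.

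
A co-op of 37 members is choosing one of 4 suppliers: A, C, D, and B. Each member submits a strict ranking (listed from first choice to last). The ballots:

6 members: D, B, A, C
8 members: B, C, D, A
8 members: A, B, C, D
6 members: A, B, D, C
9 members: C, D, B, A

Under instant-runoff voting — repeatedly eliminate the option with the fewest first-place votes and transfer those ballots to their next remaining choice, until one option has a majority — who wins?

Round 1: A 14, C 9, D 6, B 8. Eliminate D.
Round 2: A 14, C 9, B 14. Eliminate C.
Round 3: A 14, B 23. B has a majority.

B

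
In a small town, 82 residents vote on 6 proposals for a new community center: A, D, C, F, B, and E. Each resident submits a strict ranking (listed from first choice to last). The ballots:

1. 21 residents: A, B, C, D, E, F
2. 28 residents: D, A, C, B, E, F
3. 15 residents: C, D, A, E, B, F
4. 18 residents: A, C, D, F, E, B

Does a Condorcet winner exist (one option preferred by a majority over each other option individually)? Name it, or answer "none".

Checking pairwise contests:
D beats A 43–39.
C beats D 54–28.
A beats C 67–15.
A beats F 82–0.
A beats B 82–0.
A beats E 82–0.
Every option loses at least one head-to-head, so there is no Condorcet winner.

none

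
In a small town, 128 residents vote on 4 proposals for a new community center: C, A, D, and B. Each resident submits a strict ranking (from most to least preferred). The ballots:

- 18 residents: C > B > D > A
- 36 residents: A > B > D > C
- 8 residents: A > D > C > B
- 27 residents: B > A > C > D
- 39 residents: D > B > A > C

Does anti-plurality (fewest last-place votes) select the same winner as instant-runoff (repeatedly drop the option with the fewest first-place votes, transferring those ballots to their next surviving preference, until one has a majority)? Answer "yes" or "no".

yes

Anti-plurality — last-place votes: C 75, A 18, D 27, B 8. Winner: B.
Instant-runoff — R1 C 18, A 44, D 39, B 27 (C out); R2 A 44, D 39, B 45 (D out); R3 A 44, B 84 (B winner). Winner: B.
The two methods agree.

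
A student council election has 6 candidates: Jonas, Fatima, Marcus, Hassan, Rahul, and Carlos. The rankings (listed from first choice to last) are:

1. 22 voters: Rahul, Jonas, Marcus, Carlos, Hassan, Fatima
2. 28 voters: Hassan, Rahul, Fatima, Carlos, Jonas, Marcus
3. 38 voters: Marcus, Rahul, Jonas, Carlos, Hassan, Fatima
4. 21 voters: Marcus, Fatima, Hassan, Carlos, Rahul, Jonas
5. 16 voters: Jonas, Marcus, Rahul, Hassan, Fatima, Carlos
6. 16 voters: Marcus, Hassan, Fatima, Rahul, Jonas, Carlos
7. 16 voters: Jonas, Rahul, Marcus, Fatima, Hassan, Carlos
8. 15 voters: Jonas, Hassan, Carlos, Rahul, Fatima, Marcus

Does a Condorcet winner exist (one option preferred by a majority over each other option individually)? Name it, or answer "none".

Checking pairwise contests:
Rahul beats Jonas 125–47.
Jonas beats Fatima 107–65.
Jonas beats Marcus 97–75.
Jonas beats Hassan 107–65.
Marcus beats Rahul 91–81.
Jonas beats Carlos 123–49.
Every option loses at least one head-to-head, so there is no Condorcet winner.

none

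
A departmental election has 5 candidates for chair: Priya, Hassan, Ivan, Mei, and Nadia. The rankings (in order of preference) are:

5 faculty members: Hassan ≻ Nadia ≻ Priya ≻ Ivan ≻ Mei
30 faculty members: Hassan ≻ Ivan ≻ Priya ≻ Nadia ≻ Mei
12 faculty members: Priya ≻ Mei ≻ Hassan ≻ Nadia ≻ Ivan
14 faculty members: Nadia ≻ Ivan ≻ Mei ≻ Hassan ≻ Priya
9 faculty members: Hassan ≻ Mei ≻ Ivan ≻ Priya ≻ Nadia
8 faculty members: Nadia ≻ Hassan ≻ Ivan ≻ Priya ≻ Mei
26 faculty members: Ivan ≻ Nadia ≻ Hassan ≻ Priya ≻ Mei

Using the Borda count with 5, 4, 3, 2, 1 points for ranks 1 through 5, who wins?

Priya: 5·3 + 30·3 + 12·5 + 14·1 + 9·2 + 8·2 + 26·2 = 265
Hassan: 5·5 + 30·5 + 12·3 + 14·2 + 9·5 + 8·4 + 26·3 = 394
Ivan: 5·2 + 30·4 + 12·1 + 14·4 + 9·3 + 8·3 + 26·5 = 379
Mei: 5·1 + 30·1 + 12·4 + 14·3 + 9·4 + 8·1 + 26·1 = 195
Nadia: 5·4 + 30·2 + 12·2 + 14·5 + 9·1 + 8·5 + 26·4 = 327
Hassan has the highest Borda score (394).

Hassan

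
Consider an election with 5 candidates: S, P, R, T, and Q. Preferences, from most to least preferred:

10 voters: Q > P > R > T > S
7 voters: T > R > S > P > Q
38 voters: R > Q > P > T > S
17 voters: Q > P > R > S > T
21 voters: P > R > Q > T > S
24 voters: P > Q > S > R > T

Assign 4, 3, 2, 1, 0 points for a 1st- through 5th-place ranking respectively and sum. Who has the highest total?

P

S: 10·0 + 7·2 + 38·0 + 17·1 + 21·0 + 24·2 = 79
P: 10·3 + 7·1 + 38·2 + 17·3 + 21·4 + 24·4 = 344
R: 10·2 + 7·3 + 38·4 + 17·2 + 21·3 + 24·1 = 314
T: 10·1 + 7·4 + 38·1 + 17·0 + 21·1 + 24·0 = 97
Q: 10·4 + 7·0 + 38·3 + 17·4 + 21·2 + 24·3 = 336
P has the highest Borda score (344).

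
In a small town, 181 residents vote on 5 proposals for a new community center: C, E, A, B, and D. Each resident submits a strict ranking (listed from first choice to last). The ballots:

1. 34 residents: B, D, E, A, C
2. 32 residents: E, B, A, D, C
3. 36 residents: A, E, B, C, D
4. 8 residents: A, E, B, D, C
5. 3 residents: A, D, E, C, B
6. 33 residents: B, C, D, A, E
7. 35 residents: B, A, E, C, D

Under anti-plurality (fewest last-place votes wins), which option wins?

Last-place votes: C 74, E 33, A 0, B 3, D 71.
A is ranked last by the fewest voters, so A wins.

A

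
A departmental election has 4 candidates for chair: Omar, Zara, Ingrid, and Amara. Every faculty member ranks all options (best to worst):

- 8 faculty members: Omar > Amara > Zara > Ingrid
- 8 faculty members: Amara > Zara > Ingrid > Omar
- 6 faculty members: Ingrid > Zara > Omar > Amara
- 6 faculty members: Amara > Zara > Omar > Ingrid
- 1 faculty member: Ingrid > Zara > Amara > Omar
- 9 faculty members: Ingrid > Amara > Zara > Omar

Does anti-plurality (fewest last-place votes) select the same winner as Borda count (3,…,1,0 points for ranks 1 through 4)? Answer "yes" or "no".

no

Anti-plurality — last-place votes: Omar 18, Zara 0, Ingrid 14, Amara 6. Winner: Zara.
Borda — scores: Omar 36, Zara 59, Ingrid 56, Amara 77. Winner: Amara.
The two methods disagree.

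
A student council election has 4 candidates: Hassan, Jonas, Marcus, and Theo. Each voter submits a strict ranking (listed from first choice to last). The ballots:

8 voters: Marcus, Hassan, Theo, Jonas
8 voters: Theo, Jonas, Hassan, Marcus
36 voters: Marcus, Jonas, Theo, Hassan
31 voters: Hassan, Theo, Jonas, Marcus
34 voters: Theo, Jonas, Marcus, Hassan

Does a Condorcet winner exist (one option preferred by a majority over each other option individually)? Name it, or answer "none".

Theo vs Hassan: 78–39 for Theo.
Theo vs Jonas: 81–36 for Theo.
Theo vs Marcus: 73–44 for Theo.
Theo beats every other option head-to-head.

Theo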